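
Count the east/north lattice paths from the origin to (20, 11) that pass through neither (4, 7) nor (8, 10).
Number of paths = 82654761

Inclusion–exclusion. Total paths: C(31, 20) = 84672315. Through P₁: C(11, 4)·C(20, 16) = 1598850. Through P₂: C(18, 8)·C(13, 12) = 568854. Since P₁ is strictly southwest of P₂, a monotone path through both must visit P₁ then P₂; paths through both = C(11, 4)·C(7, 4)·C(13, 12) = 150150. Avoid both = 84672315 − 1598850 − 568854 + 150150 = 82654761.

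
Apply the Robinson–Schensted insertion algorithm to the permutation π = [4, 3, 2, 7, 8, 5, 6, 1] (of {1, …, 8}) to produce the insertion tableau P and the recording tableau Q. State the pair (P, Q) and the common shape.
P = [1, 5, 6] / [2, 7, 8] / [3] / [4];  Q = [1, 4, 5] / [2, 6, 7] / [3] / [8];  common shape = (3, 3, 1, 1)

Row-insert the values π_1, π_2, … into P one at a time, bumping the leftmost entry strictly greater than the inserted value down to the next row. The recording tableau Q records, in position (i, j), the step at which that cell was added to P.
  Insert 4 (step 1): P = [4];  Q = [1]
  Insert 3 (step 2): P = [3] / [4];  Q = [1] / [2]
  Insert 2 (step 3): P = [2] / [3] / [4];  Q = [1] / [2] / [3]
  Insert 7 (step 4): P = [2, 7] / [3] / [4];  Q = [1, 4] / [2] / [3]
  Insert 8 (step 5): P = [2, 7, 8] / [3] / [4];  Q = [1, 4, 5] / [2] / [3]
  Insert 5 (step 6): P = [2, 5, 8] / [3, 7] / [4];  Q = [1, 4, 5] / [2, 6] / [3]
  Insert 6 (step 7): P = [2, 5, 6] / [3, 7, 8] / [4];  Q = [1, 4, 5] / [2, 6, 7] / [3]
  Insert 1 (step 8): P = [1, 5, 6] / [2, 7, 8] / [3] / [4];  Q = [1, 4, 5] / [2, 6, 7] / [3] / [8]
Final shape: (3, 3, 1, 1).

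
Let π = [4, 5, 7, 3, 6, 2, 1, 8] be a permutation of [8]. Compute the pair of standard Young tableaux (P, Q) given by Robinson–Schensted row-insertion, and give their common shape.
P = [1, 5, 6, 8] / [2, 7] / [3] / [4];  Q = [1, 2, 3, 8] / [4, 5] / [6] / [7];  common shape = (4, 2, 1, 1)

Row-insert the values π_1, π_2, … into P one at a time, bumping the leftmost entry strictly greater than the inserted value down to the next row. The recording tableau Q records, in position (i, j), the step at which that cell was added to P.
  Insert 4 (step 1): P = [4];  Q = [1]
  Insert 5 (step 2): P = [4, 5];  Q = [1, 2]
  Insert 7 (step 3): P = [4, 5, 7];  Q = [1, 2, 3]
  Insert 3 (step 4): P = [3, 5, 7] / [4];  Q = [1, 2, 3] / [4]
  Insert 6 (step 5): P = [3, 5, 6] / [4, 7];  Q = [1, 2, 3] / [4, 5]
  Insert 2 (step 6): P = [2, 5, 6] / [3, 7] / [4];  Q = [1, 2, 3] / [4, 5] / [6]
  Insert 1 (step 7): P = [1, 5, 6] / [2, 7] / [3] / [4];  Q = [1, 2, 3] / [4, 5] / [6] / [7]
  Insert 8 (step 8): P = [1, 5, 6, 8] / [2, 7] / [3] / [4];  Q = [1, 2, 3, 8] / [4, 5] / [6] / [7]
Final shape: (4, 2, 1, 1).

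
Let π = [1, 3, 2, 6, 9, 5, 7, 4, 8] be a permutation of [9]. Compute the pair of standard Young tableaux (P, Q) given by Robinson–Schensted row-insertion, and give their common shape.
P = [1, 2, 4, 7, 8] / [3, 5, 9] / [6];  Q = [1, 2, 4, 5, 9] / [3, 6, 7] / [8];  common shape = (5, 3, 1)

Row-insert the values π_1, π_2, … into P one at a time, bumping the leftmost entry strictly greater than the inserted value down to the next row. The recording tableau Q records, in position (i, j), the step at which that cell was added to P.
  Insert 1 (step 1): P = [1];  Q = [1]
  Insert 3 (step 2): P = [1, 3];  Q = [1, 2]
  Insert 2 (step 3): P = [1, 2] / [3];  Q = [1, 2] / [3]
  Insert 6 (step 4): P = [1, 2, 6] / [3];  Q = [1, 2, 4] / [3]
  Insert 9 (step 5): P = [1, 2, 6, 9] / [3];  Q = [1, 2, 4, 5] / [3]
  Insert 5 (step 6): P = [1, 2, 5, 9] / [3, 6];  Q = [1, 2, 4, 5] / [3, 6]
  Insert 7 (step 7): P = [1, 2, 5, 7] / [3, 6, 9];  Q = [1, 2, 4, 5] / [3, 6, 7]
  Insert 4 (step 8): P = [1, 2, 4, 7] / [3, 5, 9] / [6];  Q = [1, 2, 4, 5] / [3, 6, 7] / [8]
  Insert 8 (step 9): P = [1, 2, 4, 7, 8] / [3, 5, 9] / [6];  Q = [1, 2, 4, 5, 9] / [3, 6, 7] / [8]
Final shape: (5, 3, 1).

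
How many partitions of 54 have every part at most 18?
p(54, parts ≤ 18) = 306421

Use the recurrence p(n, m) = p(n, m−1) + p(n−m, m): either the largest part is < m (count p(n, m−1)) or the largest part is exactly m (remove one copy of m, count p(n−m, m)). With p(0, ·) = 1 this gives p(54, parts ≤ 18) = 306421. (By conjugating Young diagrams, this also counts partitions of 54 into at most 18 parts.)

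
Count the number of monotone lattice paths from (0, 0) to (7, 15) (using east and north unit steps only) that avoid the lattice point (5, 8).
Number of paths = 124212

Total paths from (0, 0) to (7, 15): C(22, 7) = 170544. Paths through (5, 8): (paths (0, 0) → (5, 8)) × (paths (5, 8) → (7, 15)) = C(13, 5) · C(9, 2) = 1287 · 36 = 46332. Avoidance count = 170544 − 46332 = 124212.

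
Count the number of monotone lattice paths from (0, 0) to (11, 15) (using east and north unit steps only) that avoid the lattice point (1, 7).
Number of paths = 7376096

Total paths from (0, 0) to (11, 15): C(26, 11) = 7726160. Paths through (1, 7): (paths (0, 0) → (1, 7)) × (paths (1, 7) → (11, 15)) = C(8, 1) · C(18, 10) = 8 · 43758 = 350064. Avoidance count = 7726160 − 350064 = 7376096.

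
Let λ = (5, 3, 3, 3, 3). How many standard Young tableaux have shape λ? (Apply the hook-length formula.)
# SYT of shape (5, 3, 3, 3, 3) = 340340

Hook-length formula: f^λ = n! / Π hook(c), product over all cells c of the Young diagram. For λ = (5, 3, 3, 3, 3), n = 17 boxes. Hook lengths by row (left-to-right, top-to-bottom): [9, 8, 7, 2, 1]; [6, 5, 4]; [5, 4, 3]; [4, 3, 2]; [3, 2, 1]. Product of hooks = 1045094400. So f^λ = 17! / 1045094400 = 355687428096000 / 1045094400 = 340340.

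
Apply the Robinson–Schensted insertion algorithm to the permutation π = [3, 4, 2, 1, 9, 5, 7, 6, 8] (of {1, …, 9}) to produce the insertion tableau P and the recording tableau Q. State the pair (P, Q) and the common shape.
P = [1, 4, 5, 6, 8] / [2, 7] / [3, 9];  Q = [1, 2, 5, 7, 9] / [3, 6] / [4, 8];  common shape = (5, 2, 2)

Row-insert the values π_1, π_2, … into P one at a time, bumping the leftmost entry strictly greater than the inserted value down to the next row. The recording tableau Q records, in position (i, j), the step at which that cell was added to P.
  Insert 3 (step 1): P = [3];  Q = [1]
  Insert 4 (step 2): P = [3, 4];  Q = [1, 2]
  Insert 2 (step 3): P = [2, 4] / [3];  Q = [1, 2] / [3]
  Insert 1 (step 4): P = [1, 4] / [2] / [3];  Q = [1, 2] / [3] / [4]
  Insert 9 (step 5): P = [1, 4, 9] / [2] / [3];  Q = [1, 2, 5] / [3] / [4]
  Insert 5 (step 6): P = [1, 4, 5] / [2, 9] / [3];  Q = [1, 2, 5] / [3, 6] / [4]
  Insert 7 (step 7): P = [1, 4, 5, 7] / [2, 9] / [3];  Q = [1, 2, 5, 7] / [3, 6] / [4]
  Insert 6 (step 8): P = [1, 4, 5, 6] / [2, 7] / [3, 9];  Q = [1, 2, 5, 7] / [3, 6] / [4, 8]
  Insert 8 (step 9): P = [1, 4, 5, 6, 8] / [2, 7] / [3, 9];  Q = [1, 2, 5, 7, 9] / [3, 6] / [4, 8]
Final shape: (5, 2, 2).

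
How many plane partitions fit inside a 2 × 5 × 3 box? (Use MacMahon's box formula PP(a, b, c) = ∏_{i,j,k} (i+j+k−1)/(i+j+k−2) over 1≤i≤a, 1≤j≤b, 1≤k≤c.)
PP(2, 5, 3) = 1176

Evaluate the triple product over i = 1..2, j = 1..5, k = 1..3. The factors are (2/1) · (3/2) · (4/3) · (3/2) · (4/3) · (5/4) · (4/3) · (5/4) · … (30 factors total). The numerators and denominators telescope so the product is an integer; carrying out the multiplication exactly gives PP(2, 5, 3) = 1176.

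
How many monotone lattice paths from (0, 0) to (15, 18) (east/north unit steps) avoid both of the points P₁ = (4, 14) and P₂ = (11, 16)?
Number of paths = 839065395

Inclusion–exclusion. Total paths: C(33, 15) = 1037158320. Through P₁: C(18, 4)·C(15, 11) = 4176900. Through P₂: C(27, 11)·C(6, 4) = 195568425. Since P₁ is strictly southwest of P₂, a monotone path through both must visit P₁ then P₂; paths through both = C(18, 4)·C(9, 7)·C(6, 4) = 1652400. Avoid both = 1037158320 − 4176900 − 195568425 + 1652400 = 839065395.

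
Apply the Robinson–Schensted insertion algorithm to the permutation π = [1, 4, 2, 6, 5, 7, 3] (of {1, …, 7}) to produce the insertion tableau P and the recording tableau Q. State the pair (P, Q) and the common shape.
P = [1, 2, 3, 7] / [4, 5] / [6];  Q = [1, 2, 4, 6] / [3, 5] / [7];  common shape = (4, 2, 1)

Row-insert the values π_1, π_2, … into P one at a time, bumping the leftmost entry strictly greater than the inserted value down to the next row. The recording tableau Q records, in position (i, j), the step at which that cell was added to P.
  Insert 1 (step 1): P = [1];  Q = [1]
  Insert 4 (step 2): P = [1, 4];  Q = [1, 2]
  Insert 2 (step 3): P = [1, 2] / [4];  Q = [1, 2] / [3]
  Insert 6 (step 4): P = [1, 2, 6] / [4];  Q = [1, 2, 4] / [3]
  Insert 5 (step 5): P = [1, 2, 5] / [4, 6];  Q = [1, 2, 4] / [3, 5]
  Insert 7 (step 6): P = [1, 2, 5, 7] / [4, 6];  Q = [1, 2, 4, 6] / [3, 5]
  Insert 3 (step 7): P = [1, 2, 3, 7] / [4, 5] / [6];  Q = [1, 2, 4, 6] / [3, 5] / [7]
Final shape: (4, 2, 1).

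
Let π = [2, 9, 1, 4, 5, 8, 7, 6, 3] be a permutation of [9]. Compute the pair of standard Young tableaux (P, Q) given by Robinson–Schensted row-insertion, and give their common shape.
P = [1, 3, 5, 6] / [2, 4] / [7] / [8] / [9];  Q = [1, 2, 5, 6] / [3, 4] / [7] / [8] / [9];  common shape = (4, 2, 1, 1, 1)

Row-insert the values π_1, π_2, … into P one at a time, bumping the leftmost entry strictly greater than the inserted value down to the next row. The recording tableau Q records, in position (i, j), the step at which that cell was added to P.
  Insert 2 (step 1): P = [2];  Q = [1]
  Insert 9 (step 2): P = [2, 9];  Q = [1, 2]
  Insert 1 (step 3): P = [1, 9] / [2];  Q = [1, 2] / [3]
  Insert 4 (step 4): P = [1, 4] / [2, 9];  Q = [1, 2] / [3, 4]
  Insert 5 (step 5): P = [1, 4, 5] / [2, 9];  Q = [1, 2, 5] / [3, 4]
  Insert 8 (step 6): P = [1, 4, 5, 8] / [2, 9];  Q = [1, 2, 5, 6] / [3, 4]
  Insert 7 (step 7): P = [1, 4, 5, 7] / [2, 8] / [9];  Q = [1, 2, 5, 6] / [3, 4] / [7]
  Insert 6 (step 8): P = [1, 4, 5, 6] / [2, 7] / [8] / [9];  Q = [1, 2, 5, 6] / [3, 4] / [7] / [8]
  Insert 3 (step 9): P = [1, 3, 5, 6] / [2, 4] / [7] / [8] / [9];  Q = [1, 2, 5, 6] / [3, 4] / [7] / [8] / [9]
Final shape: (4, 2, 1, 1, 1).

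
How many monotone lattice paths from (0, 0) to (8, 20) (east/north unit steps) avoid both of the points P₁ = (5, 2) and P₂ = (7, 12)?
Number of paths = 2639157

Inclusion–exclusion. Total paths: C(28, 8) = 3108105. Through P₁: C(7, 5)·C(21, 3) = 27930. Through P₂: C(19, 7)·C(9, 1) = 453492. Since P₁ is strictly southwest of P₂, a monotone path through both must visit P₁ then P₂; paths through both = C(7, 5)·C(12, 2)·C(9, 1) = 12474. Avoid both = 3108105 − 27930 − 453492 + 12474 = 2639157.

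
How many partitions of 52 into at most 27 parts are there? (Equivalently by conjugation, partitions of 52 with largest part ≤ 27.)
p(52, parts ≤ 27) = 274251

Use the recurrence p(n, m) = p(n, m−1) + p(n−m, m): either the largest part is < m (count p(n, m−1)) or the largest part is exactly m (remove one copy of m, count p(n−m, m)). With p(0, ·) = 1 this gives p(52, parts ≤ 27) = 274251. (By conjugating Young diagrams, this also counts partitions of 52 into at most 27 parts.)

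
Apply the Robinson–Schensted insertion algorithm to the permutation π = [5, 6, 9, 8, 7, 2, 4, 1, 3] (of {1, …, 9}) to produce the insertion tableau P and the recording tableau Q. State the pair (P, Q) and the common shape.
P = [1, 3, 7] / [2, 4] / [5, 6] / [8] / [9];  Q = [1, 2, 3] / [4, 7] / [5, 9] / [6] / [8];  common shape = (3, 2, 2, 1, 1)

Row-insert the values π_1, π_2, … into P one at a time, bumping the leftmost entry strictly greater than the inserted value down to the next row. The recording tableau Q records, in position (i, j), the step at which that cell was added to P.
  Insert 5 (step 1): P = [5];  Q = [1]
  Insert 6 (step 2): P = [5, 6];  Q = [1, 2]
  Insert 9 (step 3): P = [5, 6, 9];  Q = [1, 2, 3]
  Insert 8 (step 4): P = [5, 6, 8] / [9];  Q = [1, 2, 3] / [4]
  Insert 7 (step 5): P = [5, 6, 7] / [8] / [9];  Q = [1, 2, 3] / [4] / [5]
  Insert 2 (step 6): P = [2, 6, 7] / [5] / [8] / [9];  Q = [1, 2, 3] / [4] / [5] / [6]
  Insert 4 (step 7): P = [2, 4, 7] / [5, 6] / [8] / [9];  Q = [1, 2, 3] / [4, 7] / [5] / [6]
  Insert 1 (step 8): P = [1, 4, 7] / [2, 6] / [5] / [8] / [9];  Q = [1, 2, 3] / [4, 7] / [5] / [6] / [8]
  Insert 3 (step 9): P = [1, 3, 7] / [2, 4] / [5, 6] / [8] / [9];  Q = [1, 2, 3] / [4, 7] / [5, 9] / [6] / [8]
Final shape: (3, 2, 2, 1, 1).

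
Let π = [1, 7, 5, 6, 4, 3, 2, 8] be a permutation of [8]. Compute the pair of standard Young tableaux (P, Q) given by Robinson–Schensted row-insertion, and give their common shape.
P = [1, 2, 6, 8] / [3] / [4] / [5] / [7];  Q = [1, 2, 4, 8] / [3] / [5] / [6] / [7];  common shape = (4, 1, 1, 1, 1)

Row-insert the values π_1, π_2, … into P one at a time, bumping the leftmost entry strictly greater than the inserted value down to the next row. The recording tableau Q records, in position (i, j), the step at which that cell was added to P.
  Insert 1 (step 1): P = [1];  Q = [1]
  Insert 7 (step 2): P = [1, 7];  Q = [1, 2]
  Insert 5 (step 3): P = [1, 5] / [7];  Q = [1, 2] / [3]
  Insert 6 (step 4): P = [1, 5, 6] / [7];  Q = [1, 2, 4] / [3]
  Insert 4 (step 5): P = [1, 4, 6] / [5] / [7];  Q = [1, 2, 4] / [3] / [5]
  Insert 3 (step 6): P = [1, 3, 6] / [4] / [5] / [7];  Q = [1, 2, 4] / [3] / [5] / [6]
  Insert 2 (step 7): P = [1, 2, 6] / [3] / [4] / [5] / [7];  Q = [1, 2, 4] / [3] / [5] / [6] / [7]
  Insert 8 (step 8): P = [1, 2, 6, 8] / [3] / [4] / [5] / [7];  Q = [1, 2, 4, 8] / [3] / [5] / [6] / [7]
Final shape: (4, 1, 1, 1, 1).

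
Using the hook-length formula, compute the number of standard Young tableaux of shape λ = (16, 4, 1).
# SYT of shape (16, 4, 1) = 58786

Hook-length formula: f^λ = n! / Π hook(c), product over all cells c of the Young diagram. For λ = (16, 4, 1), n = 21 boxes. Hook lengths by row (left-to-right, top-to-bottom): [18, 16, 15, 14, 12, 11, 10, 9, 8, 7, 6, 5, 4, 3, 2, 1]; [5, 3, 2, 1]; [1]. Product of hooks = 869100503040000. So f^λ = 21! / 869100503040000 = 51090942171709440000 / 869100503040000 = 58786.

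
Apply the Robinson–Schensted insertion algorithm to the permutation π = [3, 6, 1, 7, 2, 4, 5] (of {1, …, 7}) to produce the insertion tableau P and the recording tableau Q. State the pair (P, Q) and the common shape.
P = [1, 2, 4, 5] / [3, 6, 7];  Q = [1, 2, 4, 7] / [3, 5, 6];  common shape = (4, 3)

Row-insert the values π_1, π_2, … into P one at a time, bumping the leftmost entry strictly greater than the inserted value down to the next row. The recording tableau Q records, in position (i, j), the step at which that cell was added to P.
  Insert 3 (step 1): P = [3];  Q = [1]
  Insert 6 (step 2): P = [3, 6];  Q = [1, 2]
  Insert 1 (step 3): P = [1, 6] / [3];  Q = [1, 2] / [3]
  Insert 7 (step 4): P = [1, 6, 7] / [3];  Q = [1, 2, 4] / [3]
  Insert 2 (step 5): P = [1, 2, 7] / [3, 6];  Q = [1, 2, 4] / [3, 5]
  Insert 4 (step 6): P = [1, 2, 4] / [3, 6, 7];  Q = [1, 2, 4] / [3, 5, 6]
  Insert 5 (step 7): P = [1, 2, 4, 5] / [3, 6, 7];  Q = [1, 2, 4, 7] / [3, 5, 6]
Final shape: (4, 3).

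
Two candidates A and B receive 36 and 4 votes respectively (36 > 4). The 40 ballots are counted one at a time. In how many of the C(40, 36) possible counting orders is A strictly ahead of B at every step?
Strict-lead orderings = 73112

Total orderings of the 40 votes with 36 for A: C(40, 36) = 91390. By the Bertrand ballot formula (Cycle Lemma / reflection principle), the number of orderings in which A is strictly ahead of B throughout is (p − q)/(p + q) · C(p + q, p) = (36 − 4)/(36 + 4) · 91390 = 73112.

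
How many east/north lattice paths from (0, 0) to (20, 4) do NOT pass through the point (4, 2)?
Number of paths = 8331

Total paths from (0, 0) to (20, 4): C(24, 20) = 10626. Paths through (4, 2): (paths (0, 0) → (4, 2)) × (paths (4, 2) → (20, 4)) = C(6, 4) · C(18, 16) = 15 · 153 = 2295. Avoidance count = 10626 − 2295 = 8331.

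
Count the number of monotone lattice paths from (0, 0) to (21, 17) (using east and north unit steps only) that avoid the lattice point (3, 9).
Number of paths = 28437442880

Total paths from (0, 0) to (21, 17): C(38, 21) = 28781143380. Paths through (3, 9): (paths (0, 0) → (3, 9)) × (paths (3, 9) → (21, 17)) = C(12, 3) · C(26, 18) = 220 · 1562275 = 343700500. Avoidance count = 28781143380 − 343700500 = 28437442880.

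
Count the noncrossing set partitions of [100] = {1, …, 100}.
C_100 = 896519947090131496687170070074100632420837521538745909320

These noncrossing partitions are counted by the Catalan number C_n = (1/(n + 1)) · C(2n, n). For n = 100: C_100 = (1/101) · C(200, 100) = 90548514656103281165404177077484163874504589675413336841320/101 = 896519947090131496687170070074100632420837521538745909320.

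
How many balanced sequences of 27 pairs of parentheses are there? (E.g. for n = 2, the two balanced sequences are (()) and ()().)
C_27 = 69533550916004

These balanced parentheses are counted by the Catalan number C_n = (1/(n + 1)) · C(2n, n). For n = 27: C_27 = (1/28) · C(54, 27) = 1946939425648112/28 = 69533550916004.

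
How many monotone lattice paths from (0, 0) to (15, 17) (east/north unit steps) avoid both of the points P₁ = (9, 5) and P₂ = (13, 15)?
Number of paths = 315928644

Inclusion–exclusion. Total paths: C(32, 15) = 565722720. Through P₁: C(14, 9)·C(18, 6) = 37165128. Through P₂: C(28, 13)·C(4, 2) = 224652960. Since P₁ is strictly southwest of P₂, a monotone path through both must visit P₁ then P₂; paths through both = C(14, 9)·C(14, 4)·C(4, 2) = 12024012. Avoid both = 565722720 − 37165128 − 224652960 + 12024012 = 315928644.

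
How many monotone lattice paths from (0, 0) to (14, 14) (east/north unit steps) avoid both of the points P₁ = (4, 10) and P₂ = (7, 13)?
Number of paths = 38654599

Inclusion–exclusion. Total paths: C(28, 14) = 40116600. Through P₁: C(14, 4)·C(14, 10) = 1002001. Through P₂: C(20, 7)·C(8, 7) = 620160. Since P₁ is strictly southwest of P₂, a monotone path through both must visit P₁ then P₂; paths through both = C(14, 4)·C(6, 3)·C(8, 7) = 160160. Avoid both = 40116600 − 1002001 − 620160 + 160160 = 38654599.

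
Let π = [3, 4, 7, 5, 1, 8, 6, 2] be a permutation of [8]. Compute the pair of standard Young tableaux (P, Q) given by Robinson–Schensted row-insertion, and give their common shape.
P = [1, 2, 5, 6] / [3, 4] / [7, 8];  Q = [1, 2, 3, 6] / [4, 7] / [5, 8];  common shape = (4, 2, 2)

Row-insert the values π_1, π_2, … into P one at a time, bumping the leftmost entry strictly greater than the inserted value down to the next row. The recording tableau Q records, in position (i, j), the step at which that cell was added to P.
  Insert 3 (step 1): P = [3];  Q = [1]
  Insert 4 (step 2): P = [3, 4];  Q = [1, 2]
  Insert 7 (step 3): P = [3, 4, 7];  Q = [1, 2, 3]
  Insert 5 (step 4): P = [3, 4, 5] / [7];  Q = [1, 2, 3] / [4]
  Insert 1 (step 5): P = [1, 4, 5] / [3] / [7];  Q = [1, 2, 3] / [4] / [5]
  Insert 8 (step 6): P = [1, 4, 5, 8] / [3] / [7];  Q = [1, 2, 3, 6] / [4] / [5]
  Insert 6 (step 7): P = [1, 4, 5, 6] / [3, 8] / [7];  Q = [1, 2, 3, 6] / [4, 7] / [5]
  Insert 2 (step 8): P = [1, 2, 5, 6] / [3, 4] / [7, 8];  Q = [1, 2, 3, 6] / [4, 7] / [5, 8]
Final shape: (4, 2, 2).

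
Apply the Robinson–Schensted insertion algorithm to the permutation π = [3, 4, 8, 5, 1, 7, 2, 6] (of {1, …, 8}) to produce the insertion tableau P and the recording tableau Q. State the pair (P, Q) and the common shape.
P = [1, 2, 5, 6] / [3, 4, 7] / [8];  Q = [1, 2, 3, 6] / [4, 7, 8] / [5];  common shape = (4, 3, 1)

Row-insert the values π_1, π_2, … into P one at a time, bumping the leftmost entry strictly greater than the inserted value down to the next row. The recording tableau Q records, in position (i, j), the step at which that cell was added to P.
  Insert 3 (step 1): P = [3];  Q = [1]
  Insert 4 (step 2): P = [3, 4];  Q = [1, 2]
  Insert 8 (step 3): P = [3, 4, 8];  Q = [1, 2, 3]
  Insert 5 (step 4): P = [3, 4, 5] / [8];  Q = [1, 2, 3] / [4]
  Insert 1 (step 5): P = [1, 4, 5] / [3] / [8];  Q = [1, 2, 3] / [4] / [5]
  Insert 7 (step 6): P = [1, 4, 5, 7] / [3] / [8];  Q = [1, 2, 3, 6] / [4] / [5]
  Insert 2 (step 7): P = [1, 2, 5, 7] / [3, 4] / [8];  Q = [1, 2, 3, 6] / [4, 7] / [5]
  Insert 6 (step 8): P = [1, 2, 5, 6] / [3, 4, 7] / [8];  Q = [1, 2, 3, 6] / [4, 7, 8] / [5]
Final shape: (4, 3, 1).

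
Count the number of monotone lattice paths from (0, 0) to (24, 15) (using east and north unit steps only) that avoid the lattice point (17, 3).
Number of paths = 25083398340

Total paths from (0, 0) to (24, 15): C(39, 24) = 25140840660. Paths through (17, 3): (paths (0, 0) → (17, 3)) × (paths (17, 3) → (24, 15)) = C(20, 17) · C(19, 7) = 1140 · 50388 = 57442320. Avoidance count = 25140840660 − 57442320 = 25083398340.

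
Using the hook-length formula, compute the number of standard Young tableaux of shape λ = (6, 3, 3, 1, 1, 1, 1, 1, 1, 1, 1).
# SYT of shape (6, 3, 3, 1, 1, 1, 1, 1, 1, 1, 1) = 9447750

Hook-length formula: f^λ = n! / Π hook(c), product over all cells c of the Young diagram. For λ = (6, 3, 3, 1, 1, 1, 1, 1, 1, 1, 1), n = 20 boxes. Hook lengths by row (left-to-right, top-to-bottom): [16, 7, 6, 3, 2, 1]; [12, 3, 2]; [11, 2, 1]; [8]; [7]; [6]; [5]; [4]; [3]; [2]; [1]. Product of hooks = 257511260160. So f^λ = 20! / 257511260160 = 2432902008176640000 / 257511260160 = 9447750.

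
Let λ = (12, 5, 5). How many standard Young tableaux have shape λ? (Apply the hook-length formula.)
# SYT of shape (12, 5, 5) = 10744272

Hook-length formula: f^λ = n! / Π hook(c), product over all cells c of the Young diagram. For λ = (12, 5, 5), n = 22 boxes. Hook lengths by row (left-to-right, top-to-bottom): [14, 13, 12, 11, 10, 7, 6, 5, 4, 3, 2, 1]; [6, 5, 4, 3, 2]; [5, 4, 3, 2, 1]. Product of hooks = 104613949440000. So f^λ = 22! / 104613949440000 = 1124000727777607680000 / 104613949440000 = 10744272.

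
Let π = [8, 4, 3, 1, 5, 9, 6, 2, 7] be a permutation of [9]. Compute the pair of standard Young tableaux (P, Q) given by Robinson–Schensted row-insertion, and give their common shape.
P = [1, 2, 6, 7] / [3, 5] / [4, 9] / [8];  Q = [1, 5, 6, 9] / [2, 7] / [3, 8] / [4];  common shape = (4, 2, 2, 1)

Row-insert the values π_1, π_2, … into P one at a time, bumping the leftmost entry strictly greater than the inserted value down to the next row. The recording tableau Q records, in position (i, j), the step at which that cell was added to P.
  Insert 8 (step 1): P = [8];  Q = [1]
  Insert 4 (step 2): P = [4] / [8];  Q = [1] / [2]
  Insert 3 (step 3): P = [3] / [4] / [8];  Q = [1] / [2] / [3]
  Insert 1 (step 4): P = [1] / [3] / [4] / [8];  Q = [1] / [2] / [3] / [4]
  Insert 5 (step 5): P = [1, 5] / [3] / [4] / [8];  Q = [1, 5] / [2] / [3] / [4]
  Insert 9 (step 6): P = [1, 5, 9] / [3] / [4] / [8];  Q = [1, 5, 6] / [2] / [3] / [4]
  Insert 6 (step 7): P = [1, 5, 6] / [3, 9] / [4] / [8];  Q = [1, 5, 6] / [2, 7] / [3] / [4]
  Insert 2 (step 8): P = [1, 2, 6] / [3, 5] / [4, 9] / [8];  Q = [1, 5, 6] / [2, 7] / [3, 8] / [4]
  Insert 7 (step 9): P = [1, 2, 6, 7] / [3, 5] / [4, 9] / [8];  Q = [1, 5, 6, 9] / [2, 7] / [3, 8] / [4]
Final shape: (4, 2, 2, 1).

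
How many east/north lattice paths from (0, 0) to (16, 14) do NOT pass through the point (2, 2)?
Number of paths = 87476475

Total paths from (0, 0) to (16, 14): C(30, 16) = 145422675. Paths through (2, 2): (paths (0, 0) → (2, 2)) × (paths (2, 2) → (16, 14)) = C(4, 2) · C(26, 14) = 6 · 9657700 = 57946200. Avoidance count = 145422675 − 57946200 = 87476475.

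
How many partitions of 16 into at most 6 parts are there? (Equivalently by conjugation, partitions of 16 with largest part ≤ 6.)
p(16, parts ≤ 6) = 136

Partitions of 16 with all parts ≤ 6: 6+6+4, 6+6+3+1, 6+6+2+2, 6+6+2+1+1, 6+6+1+1+1+1, 6+5+5, 6+5+4+1, 6+5+3+2, 6+5+3+1+1, 6+5+2+2+1, 6+5+2+1+1+1, 6+5+1+1+1+1+1, 6+4+4+2, 6+4+4+1+1, 6+4+3+3, 6+4+3+2+1, 6+4+3+1+1+1, 6+4+2+2+2, 6+4+2+2+1+1, 6+4+2+1+1+1+1, 6+4+1+1+1+1+1+1, 6+3+3+3+1, 6+3+3+2+2, 6+3+3+2+1+1, 6+3+3+1+1+1+1, 6+3+2+2+2+1, 6+3+2+2+1+1+1, 6+3+2+1+1+1+1+1, 6+3+1+1+1+1+1+1+1, 6+2+2+2+2+2, … (136 total). Count = 136.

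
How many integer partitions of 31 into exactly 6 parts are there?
p(31, 6 parts) = 612

Partitions of n into exactly k parts are in bijection with partitions of n − k into at most k parts (subtract 1 from each part). So p(31, exactly 6) = p(25, parts ≤ 6). Computing via the recurrence p(m, j) = p(m, j−1) + p(m−j, j) gives 612.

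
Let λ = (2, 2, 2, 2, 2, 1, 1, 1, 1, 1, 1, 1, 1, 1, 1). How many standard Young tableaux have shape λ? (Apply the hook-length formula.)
# SYT of shape (2, 2, 2, 2, 2, 1, 1, 1, 1, 1, 1, 1, 1, 1, 1) = 10659

Hook-length formula: f^λ = n! / Π hook(c), product over all cells c of the Young diagram. For λ = (2, 2, 2, 2, 2, 1, 1, 1, 1, 1, 1, 1, 1, 1, 1), n = 20 boxes. Hook lengths by row (left-to-right, top-to-bottom): [16, 5]; [15, 4]; [14, 3]; [13, 2]; [12, 1]; [10]; [9]; [8]; [7]; [6]; [5]; [4]; [3]; [2]; [1]. Product of hooks = 228248616960000. So f^λ = 20! / 228248616960000 = 2432902008176640000 / 228248616960000 = 10659.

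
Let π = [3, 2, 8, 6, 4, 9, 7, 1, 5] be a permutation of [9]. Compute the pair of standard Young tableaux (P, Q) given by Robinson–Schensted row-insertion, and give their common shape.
P = [1, 4, 5] / [2, 6, 7] / [3, 9] / [8];  Q = [1, 3, 6] / [2, 4, 7] / [5, 9] / [8];  common shape = (3, 3, 2, 1)

Row-insert the values π_1, π_2, … into P one at a time, bumping the leftmost entry strictly greater than the inserted value down to the next row. The recording tableau Q records, in position (i, j), the step at which that cell was added to P.
  Insert 3 (step 1): P = [3];  Q = [1]
  Insert 2 (step 2): P = [2] / [3];  Q = [1] / [2]
  Insert 8 (step 3): P = [2, 8] / [3];  Q = [1, 3] / [2]
  Insert 6 (step 4): P = [2, 6] / [3, 8];  Q = [1, 3] / [2, 4]
  Insert 4 (step 5): P = [2, 4] / [3, 6] / [8];  Q = [1, 3] / [2, 4] / [5]
  Insert 9 (step 6): P = [2, 4, 9] / [3, 6] / [8];  Q = [1, 3, 6] / [2, 4] / [5]
  Insert 7 (step 7): P = [2, 4, 7] / [3, 6, 9] / [8];  Q = [1, 3, 6] / [2, 4, 7] / [5]
  Insert 1 (step 8): P = [1, 4, 7] / [2, 6, 9] / [3] / [8];  Q = [1, 3, 6] / [2, 4, 7] / [5] / [8]
  Insert 5 (step 9): P = [1, 4, 5] / [2, 6, 7] / [3, 9] / [8];  Q = [1, 3, 6] / [2, 4, 7] / [5, 9] / [8]
Final shape: (3, 3, 2, 1).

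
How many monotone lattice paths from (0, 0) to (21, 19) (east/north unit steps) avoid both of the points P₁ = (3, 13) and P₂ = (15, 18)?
Number of paths = 123971183360

Inclusion–exclusion. Total paths: C(40, 21) = 131282408400. Through P₁: C(16, 3)·C(24, 18) = 75373760. Through P₂: C(33, 15)·C(7, 6) = 7260108240. Since P₁ is strictly southwest of P₂, a monotone path through both must visit P₁ then P₂; paths through both = C(16, 3)·C(17, 12)·C(7, 6) = 24256960. Avoid both = 131282408400 − 75373760 − 7260108240 + 24256960 = 123971183360.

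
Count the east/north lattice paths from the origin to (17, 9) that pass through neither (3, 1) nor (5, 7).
Number of paths = 1783590

Inclusion–exclusion. Total paths: C(26, 17) = 3124550. Through P₁: C(4, 3)·C(22, 14) = 1279080. Through P₂: C(12, 5)·C(14, 12) = 72072. Since P₁ is strictly southwest of P₂, a monotone path through both must visit P₁ then P₂; paths through both = C(4, 3)·C(8, 2)·C(14, 12) = 10192. Avoid both = 3124550 − 1279080 − 72072 + 10192 = 1783590.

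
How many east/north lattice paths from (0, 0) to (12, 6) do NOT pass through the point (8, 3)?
Number of paths = 12789

Total paths from (0, 0) to (12, 6): C(18, 12) = 18564. Paths through (8, 3): (paths (0, 0) → (8, 3)) × (paths (8, 3) → (12, 6)) = C(11, 8) · C(7, 4) = 165 · 35 = 5775. Avoidance count = 18564 − 5775 = 12789.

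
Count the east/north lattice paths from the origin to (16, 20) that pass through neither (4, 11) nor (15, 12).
Number of paths = 6750350340

Inclusion–exclusion. Total paths: C(36, 16) = 7307872110. Through P₁: C(15, 4)·C(21, 12) = 401214450. Through P₂: C(27, 15)·C(9, 1) = 156454740. Since P₁ is strictly southwest of P₂, a monotone path through both must visit P₁ then P₂; paths through both = C(15, 4)·C(12, 11)·C(9, 1) = 147420. Avoid both = 7307872110 − 401214450 − 156454740 + 147420 = 6750350340.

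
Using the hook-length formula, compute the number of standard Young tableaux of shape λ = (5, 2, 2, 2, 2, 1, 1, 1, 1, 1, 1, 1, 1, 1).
# SYT of shape (5, 2, 2, 2, 2, 1, 1, 1, 1, 1, 1, 1, 1, 1) = 6217750

Hook-length formula: f^λ = n! / Π hook(c), product over all cells c of the Young diagram. For λ = (5, 2, 2, 2, 2, 1, 1, 1, 1, 1, 1, 1, 1, 1), n = 22 boxes. Hook lengths by row (left-to-right, top-to-bottom): [18, 8, 3, 2, 1]; [14, 4]; [13, 3]; [12, 2]; [11, 1]; [9]; [8]; [7]; [6]; [5]; [4]; [3]; [2]; [1]. Product of hooks = 180772904632320. So f^λ = 22! / 180772904632320 = 1124000727777607680000 / 180772904632320 = 6217750.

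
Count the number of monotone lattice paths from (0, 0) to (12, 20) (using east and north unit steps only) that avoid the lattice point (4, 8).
Number of paths = 163437690

Total paths from (0, 0) to (12, 20): C(32, 12) = 225792840. Paths through (4, 8): (paths (0, 0) → (4, 8)) × (paths (4, 8) → (12, 20)) = C(12, 4) · C(20, 8) = 495 · 125970 = 62355150. Avoidance count = 225792840 − 62355150 = 163437690.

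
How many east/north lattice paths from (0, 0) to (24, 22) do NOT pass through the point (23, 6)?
Number of paths = 7890363038610

Total paths from (0, 0) to (24, 22): C(46, 24) = 7890371113950. Paths through (23, 6): (paths (0, 0) → (23, 6)) × (paths (23, 6) → (24, 22)) = C(29, 23) · C(17, 1) = 475020 · 17 = 8075340. Avoidance count = 7890371113950 − 8075340 = 7890363038610.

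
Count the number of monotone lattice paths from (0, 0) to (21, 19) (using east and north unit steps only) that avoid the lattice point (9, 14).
Number of paths = 126225636680

Total paths from (0, 0) to (21, 19): C(40, 21) = 131282408400. Paths through (9, 14): (paths (0, 0) → (9, 14)) × (paths (9, 14) → (21, 19)) = C(23, 9) · C(17, 12) = 817190 · 6188 = 5056771720. Avoidance count = 131282408400 − 5056771720 = 126225636680.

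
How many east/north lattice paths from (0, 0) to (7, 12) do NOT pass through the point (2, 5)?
Number of paths = 33756

Total paths from (0, 0) to (7, 12): C(19, 7) = 50388. Paths through (2, 5): (paths (0, 0) → (2, 5)) × (paths (2, 5) → (7, 12)) = C(7, 2) · C(12, 5) = 21 · 792 = 16632. Avoidance count = 50388 − 16632 = 33756.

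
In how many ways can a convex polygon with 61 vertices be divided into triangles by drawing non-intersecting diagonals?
C_59 = 405944995127576985730643443367112

These polygon triangulations are counted by the Catalan number C_n = (1/(n + 1)) · C(2n, n). For n = 59: C_59 = (1/60) · C(118, 59) = 24356699707654619143838606602026720/60 = 405944995127576985730643443367112.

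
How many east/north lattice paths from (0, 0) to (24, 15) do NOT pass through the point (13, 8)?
Number of paths = 18664974900

Total paths from (0, 0) to (24, 15): C(39, 24) = 25140840660. Paths through (13, 8): (paths (0, 0) → (13, 8)) × (paths (13, 8) → (24, 15)) = C(21, 13) · C(18, 11) = 203490 · 31824 = 6475865760. Avoidance count = 25140840660 − 6475865760 = 18664974900.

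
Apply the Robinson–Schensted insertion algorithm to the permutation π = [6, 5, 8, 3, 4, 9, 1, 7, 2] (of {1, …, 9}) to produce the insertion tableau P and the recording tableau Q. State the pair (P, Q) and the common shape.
P = [1, 2, 7] / [3, 4, 9] / [5, 8] / [6];  Q = [1, 3, 6] / [2, 5, 8] / [4, 9] / [7];  common shape = (3, 3, 2, 1)

Row-insert the values π_1, π_2, … into P one at a time, bumping the leftmost entry strictly greater than the inserted value down to the next row. The recording tableau Q records, in position (i, j), the step at which that cell was added to P.
  Insert 6 (step 1): P = [6];  Q = [1]
  Insert 5 (step 2): P = [5] / [6];  Q = [1] / [2]
  Insert 8 (step 3): P = [5, 8] / [6];  Q = [1, 3] / [2]
  Insert 3 (step 4): P = [3, 8] / [5] / [6];  Q = [1, 3] / [2] / [4]
  Insert 4 (step 5): P = [3, 4] / [5, 8] / [6];  Q = [1, 3] / [2, 5] / [4]
  Insert 9 (step 6): P = [3, 4, 9] / [5, 8] / [6];  Q = [1, 3, 6] / [2, 5] / [4]
  Insert 1 (step 7): P = [1, 4, 9] / [3, 8] / [5] / [6];  Q = [1, 3, 6] / [2, 5] / [4] / [7]
  Insert 7 (step 8): P = [1, 4, 7] / [3, 8, 9] / [5] / [6];  Q = [1, 3, 6] / [2, 5, 8] / [4] / [7]
  Insert 2 (step 9): P = [1, 2, 7] / [3, 4, 9] / [5, 8] / [6];  Q = [1, 3, 6] / [2, 5, 8] / [4, 9] / [7]
Final shape: (3, 3, 2, 1).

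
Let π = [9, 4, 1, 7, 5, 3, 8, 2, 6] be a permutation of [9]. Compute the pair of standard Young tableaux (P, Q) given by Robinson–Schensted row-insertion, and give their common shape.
P = [1, 2, 6] / [3, 5, 8] / [4] / [7] / [9];  Q = [1, 4, 7] / [2, 5, 9] / [3] / [6] / [8];  common shape = (3, 3, 1, 1, 1)

Row-insert the values π_1, π_2, … into P one at a time, bumping the leftmost entry strictly greater than the inserted value down to the next row. The recording tableau Q records, in position (i, j), the step at which that cell was added to P.
  Insert 9 (step 1): P = [9];  Q = [1]
  Insert 4 (step 2): P = [4] / [9];  Q = [1] / [2]
  Insert 1 (step 3): P = [1] / [4] / [9];  Q = [1] / [2] / [3]
  Insert 7 (step 4): P = [1, 7] / [4] / [9];  Q = [1, 4] / [2] / [3]
  Insert 5 (step 5): P = [1, 5] / [4, 7] / [9];  Q = [1, 4] / [2, 5] / [3]
  Insert 3 (step 6): P = [1, 3] / [4, 5] / [7] / [9];  Q = [1, 4] / [2, 5] / [3] / [6]
  Insert 8 (step 7): P = [1, 3, 8] / [4, 5] / [7] / [9];  Q = [1, 4, 7] / [2, 5] / [3] / [6]
  Insert 2 (step 8): P = [1, 2, 8] / [3, 5] / [4] / [7] / [9];  Q = [1, 4, 7] / [2, 5] / [3] / [6] / [8]
  Insert 6 (step 9): P = [1, 2, 6] / [3, 5, 8] / [4] / [7] / [9];  Q = [1, 4, 7] / [2, 5, 9] / [3] / [6] / [8]
Final shape: (3, 3, 1, 1, 1).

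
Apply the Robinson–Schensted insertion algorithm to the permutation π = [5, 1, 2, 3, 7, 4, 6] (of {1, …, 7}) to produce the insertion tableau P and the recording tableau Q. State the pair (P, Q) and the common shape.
P = [1, 2, 3, 4, 6] / [5, 7];  Q = [1, 3, 4, 5, 7] / [2, 6];  common shape = (5, 2)

Row-insert the values π_1, π_2, … into P one at a time, bumping the leftmost entry strictly greater than the inserted value down to the next row. The recording tableau Q records, in position (i, j), the step at which that cell was added to P.
  Insert 5 (step 1): P = [5];  Q = [1]
  Insert 1 (step 2): P = [1] / [5];  Q = [1] / [2]
  Insert 2 (step 3): P = [1, 2] / [5];  Q = [1, 3] / [2]
  Insert 3 (step 4): P = [1, 2, 3] / [5];  Q = [1, 3, 4] / [2]
  Insert 7 (step 5): P = [1, 2, 3, 7] / [5];  Q = [1, 3, 4, 5] / [2]
  Insert 4 (step 6): P = [1, 2, 3, 4] / [5, 7];  Q = [1, 3, 4, 5] / [2, 6]
  Insert 6 (step 7): P = [1, 2, 3, 4, 6] / [5, 7];  Q = [1, 3, 4, 5, 7] / [2, 6]
Final shape: (5, 2).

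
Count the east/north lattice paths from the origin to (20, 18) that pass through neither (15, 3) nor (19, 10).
Number of paths = 33387502776

Inclusion–exclusion. Total paths: C(38, 20) = 33578000610. Through P₁: C(18, 15)·C(20, 5) = 12651264. Through P₂: C(29, 19)·C(9, 1) = 180270090. Since P₁ is strictly southwest of P₂, a monotone path through both must visit P₁ then P₂; paths through both = C(18, 15)·C(11, 4)·C(9, 1) = 2423520. Avoid both = 33578000610 − 12651264 − 180270090 + 2423520 = 33387502776.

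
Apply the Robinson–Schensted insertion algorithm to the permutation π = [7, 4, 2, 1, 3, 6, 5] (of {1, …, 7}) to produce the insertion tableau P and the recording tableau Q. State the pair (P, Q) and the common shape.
P = [1, 3, 5] / [2, 6] / [4] / [7];  Q = [1, 5, 6] / [2, 7] / [3] / [4];  common shape = (3, 2, 1, 1)

Row-insert the values π_1, π_2, … into P one at a time, bumping the leftmost entry strictly greater than the inserted value down to the next row. The recording tableau Q records, in position (i, j), the step at which that cell was added to P.
  Insert 7 (step 1): P = [7];  Q = [1]
  Insert 4 (step 2): P = [4] / [7];  Q = [1] / [2]
  Insert 2 (step 3): P = [2] / [4] / [7];  Q = [1] / [2] / [3]
  Insert 1 (step 4): P = [1] / [2] / [4] / [7];  Q = [1] / [2] / [3] / [4]
  Insert 3 (step 5): P = [1, 3] / [2] / [4] / [7];  Q = [1, 5] / [2] / [3] / [4]
  Insert 6 (step 6): P = [1, 3, 6] / [2] / [4] / [7];  Q = [1, 5, 6] / [2] / [3] / [4]
  Insert 5 (step 7): P = [1, 3, 5] / [2, 6] / [4] / [7];  Q = [1, 5, 6] / [2, 7] / [3] / [4]
Final shape: (3, 2, 1, 1).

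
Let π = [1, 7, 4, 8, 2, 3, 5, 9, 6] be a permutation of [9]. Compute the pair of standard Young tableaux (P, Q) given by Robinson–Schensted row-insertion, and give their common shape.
P = [1, 2, 3, 5, 6] / [4, 8, 9] / [7];  Q = [1, 2, 4, 7, 8] / [3, 6, 9] / [5];  common shape = (5, 3, 1)

Row-insert the values π_1, π_2, … into P one at a time, bumping the leftmost entry strictly greater than the inserted value down to the next row. The recording tableau Q records, in position (i, j), the step at which that cell was added to P.
  Insert 1 (step 1): P = [1];  Q = [1]
  Insert 7 (step 2): P = [1, 7];  Q = [1, 2]
  Insert 4 (step 3): P = [1, 4] / [7];  Q = [1, 2] / [3]
  Insert 8 (step 4): P = [1, 4, 8] / [7];  Q = [1, 2, 4] / [3]
  Insert 2 (step 5): P = [1, 2, 8] / [4] / [7];  Q = [1, 2, 4] / [3] / [5]
  Insert 3 (step 6): P = [1, 2, 3] / [4, 8] / [7];  Q = [1, 2, 4] / [3, 6] / [5]
  Insert 5 (step 7): P = [1, 2, 3, 5] / [4, 8] / [7];  Q = [1, 2, 4, 7] / [3, 6] / [5]
  Insert 9 (step 8): P = [1, 2, 3, 5, 9] / [4, 8] / [7];  Q = [1, 2, 4, 7, 8] / [3, 6] / [5]
  Insert 6 (step 9): P = [1, 2, 3, 5, 6] / [4, 8, 9] / [7];  Q = [1, 2, 4, 7, 8] / [3, 6, 9] / [5]
Final shape: (5, 3, 1).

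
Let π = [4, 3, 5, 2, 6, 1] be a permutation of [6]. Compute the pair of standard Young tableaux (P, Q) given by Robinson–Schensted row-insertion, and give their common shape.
P = [1, 5, 6] / [2] / [3] / [4];  Q = [1, 3, 5] / [2] / [4] / [6];  common shape = (3, 1, 1, 1)

Row-insert the values π_1, π_2, … into P one at a time, bumping the leftmost entry strictly greater than the inserted value down to the next row. The recording tableau Q records, in position (i, j), the step at which that cell was added to P.
  Insert 4 (step 1): P = [4];  Q = [1]
  Insert 3 (step 2): P = [3] / [4];  Q = [1] / [2]
  Insert 5 (step 3): P = [3, 5] / [4];  Q = [1, 3] / [2]
  Insert 2 (step 4): P = [2, 5] / [3] / [4];  Q = [1, 3] / [2] / [4]
  Insert 6 (step 5): P = [2, 5, 6] / [3] / [4];  Q = [1, 3, 5] / [2] / [4]
  Insert 1 (step 6): P = [1, 5, 6] / [2] / [3] / [4];  Q = [1, 3, 5] / [2] / [4] / [6]
Final shape: (3, 1, 1, 1).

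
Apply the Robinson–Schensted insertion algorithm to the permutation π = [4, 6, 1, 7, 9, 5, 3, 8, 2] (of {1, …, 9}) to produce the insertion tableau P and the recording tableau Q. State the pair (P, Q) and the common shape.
P = [1, 2, 7, 8] / [3, 5, 9] / [4] / [6];  Q = [1, 2, 4, 5] / [3, 6, 8] / [7] / [9];  common shape = (4, 3, 1, 1)

Row-insert the values π_1, π_2, … into P one at a time, bumping the leftmost entry strictly greater than the inserted value down to the next row. The recording tableau Q records, in position (i, j), the step at which that cell was added to P.
  Insert 4 (step 1): P = [4];  Q = [1]
  Insert 6 (step 2): P = [4, 6];  Q = [1, 2]
  Insert 1 (step 3): P = [1, 6] / [4];  Q = [1, 2] / [3]
  Insert 7 (step 4): P = [1, 6, 7] / [4];  Q = [1, 2, 4] / [3]
  Insert 9 (step 5): P = [1, 6, 7, 9] / [4];  Q = [1, 2, 4, 5] / [3]
  Insert 5 (step 6): P = [1, 5, 7, 9] / [4, 6];  Q = [1, 2, 4, 5] / [3, 6]
  Insert 3 (step 7): P = [1, 3, 7, 9] / [4, 5] / [6];  Q = [1, 2, 4, 5] / [3, 6] / [7]
  Insert 8 (step 8): P = [1, 3, 7, 8] / [4, 5, 9] / [6];  Q = [1, 2, 4, 5] / [3, 6, 8] / [7]
  Insert 2 (step 9): P = [1, 2, 7, 8] / [3, 5, 9] / [4] / [6];  Q = [1, 2, 4, 5] / [3, 6, 8] / [7] / [9]
Final shape: (4, 3, 1, 1).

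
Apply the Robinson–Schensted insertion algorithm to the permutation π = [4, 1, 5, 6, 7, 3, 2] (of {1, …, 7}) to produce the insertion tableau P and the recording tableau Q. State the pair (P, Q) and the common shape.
P = [1, 2, 6, 7] / [3, 5] / [4];  Q = [1, 3, 4, 5] / [2, 6] / [7];  common shape = (4, 2, 1)

Row-insert the values π_1, π_2, … into P one at a time, bumping the leftmost entry strictly greater than the inserted value down to the next row. The recording tableau Q records, in position (i, j), the step at which that cell was added to P.
  Insert 4 (step 1): P = [4];  Q = [1]
  Insert 1 (step 2): P = [1] / [4];  Q = [1] / [2]
  Insert 5 (step 3): P = [1, 5] / [4];  Q = [1, 3] / [2]
  Insert 6 (step 4): P = [1, 5, 6] / [4];  Q = [1, 3, 4] / [2]
  Insert 7 (step 5): P = [1, 5, 6, 7] / [4];  Q = [1, 3, 4, 5] / [2]
  Insert 3 (step 6): P = [1, 3, 6, 7] / [4, 5];  Q = [1, 3, 4, 5] / [2, 6]
  Insert 2 (step 7): P = [1, 2, 6, 7] / [3, 5] / [4];  Q = [1, 3, 4, 5] / [2, 6] / [7]
Final shape: (4, 2, 1).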